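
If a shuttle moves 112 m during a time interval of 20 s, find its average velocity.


Given: distance d = 112 m, time t = 20 s
Using v = d / t
v = 112 / 20
v = 28/5 m/s

28/5 m/s


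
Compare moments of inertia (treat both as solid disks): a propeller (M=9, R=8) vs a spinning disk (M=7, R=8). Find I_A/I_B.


Given: M1=9 kg, R1=8 m, M2=7 kg, R2=8 m
For a disk: I = (1/2)*M*R^2, so I_A/I_B = (M1*R1^2)/(M2*R2^2)
M1*R1^2 = 9*64 = 576
M2*R2^2 = 7*64 = 448
I_A/I_B = 576/448 = 9/7

9/7


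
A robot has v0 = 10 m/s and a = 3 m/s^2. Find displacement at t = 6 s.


Given: v0 = 10 m/s, a = 3 m/s^2, t = 6 s
Using s = v0*t + (1/2)*a*t^2
s = 10*6 + (1/2)*3*6^2
s = 60 + (1/2)*108
s = 60 + 54
s = 114

114 m


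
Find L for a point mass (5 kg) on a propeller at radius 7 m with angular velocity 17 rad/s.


Given: m = 5 kg, r = 7 m, omega = 17 rad/s
For a point mass: I = m*r^2
I = 5*7^2 = 5*49 = 245
L = I*omega = 245*17
L = 4165 kg*m^2/s

4165 kg*m^2/s


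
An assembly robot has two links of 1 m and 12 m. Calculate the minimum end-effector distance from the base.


Given: L1 = 1 m, L2 = 12 m
For a 2-link planar arm, min reach = |L1 - L2| (second link folded back)
Min reach = |1 - 12|
Min reach = 11 m

11 m


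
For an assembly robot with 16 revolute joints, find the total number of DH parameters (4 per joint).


Given: 16 joints, 4 DH parameters per joint (d, theta, a, alpha)
Total DH parameters = number_of_joints * 4
Total = 16 * 4
Total = 64

64


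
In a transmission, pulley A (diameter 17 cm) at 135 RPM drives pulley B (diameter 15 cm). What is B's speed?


Given: D1 = 17 cm, w1 = 135 RPM, D2 = 15 cm
Using D1*w1 = D2*w2
w2 = D1*w1 / D2
w2 = 17*135 / 15
w2 = 2295 / 15
w2 = 153 RPM

153 RPM


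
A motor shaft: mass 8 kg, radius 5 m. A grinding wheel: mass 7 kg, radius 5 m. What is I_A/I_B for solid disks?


Given: M1=8 kg, R1=5 m, M2=7 kg, R2=5 m
For a disk: I = (1/2)*M*R^2, so I_A/I_B = (M1*R1^2)/(M2*R2^2)
M1*R1^2 = 8*25 = 200
M2*R2^2 = 7*25 = 175
I_A/I_B = 200/175 = 8/7

8/7


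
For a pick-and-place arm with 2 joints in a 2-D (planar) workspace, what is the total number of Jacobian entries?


Given: task space dimension = 2, joints = 2
Jacobian is a 2 x 2 matrix
Total entries = rows * columns
Total = 2 * 2
Total = 4

4


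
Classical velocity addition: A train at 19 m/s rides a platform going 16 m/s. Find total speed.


Given: object velocity = 19 m/s, platform velocity = 16 m/s (same direction)
Using classical velocity addition: v_total = v_object + v_platform
v_total = 19 + 16
v_total = 35 m/s

35 m/s


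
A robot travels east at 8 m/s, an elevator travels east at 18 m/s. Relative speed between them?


Given: v_A = 8 m/s east, v_B = 18 m/s east
Both move in the same direction; relative speed = |v_A - v_B|
|8 - 18| = |-10|
= 10 m/s

10 m/s


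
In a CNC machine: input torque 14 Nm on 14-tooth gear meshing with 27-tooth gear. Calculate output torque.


Given: N1 = 14, N2 = 27, T1 = 14 Nm
Using T2/T1 = N2/N1
T2 = T1 * N2 / N1
T2 = 14 * 27 / 14
T2 = 378 / 14
T2 = 27 Nm

27 Nm


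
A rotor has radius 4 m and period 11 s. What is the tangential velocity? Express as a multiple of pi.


Given: radius r = 4 m, period T = 11 s
Using v = 2*pi*r / T
v = 2*pi*4 / 11
v = 8*pi / 11
v = 8/11*pi m/s

8/11*pi m/s


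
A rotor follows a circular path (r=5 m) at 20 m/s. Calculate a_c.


Given: v = 20 m/s, r = 5 m
Using a_c = v^2 / r
a_c = 20^2 / 5
a_c = 400 / 5
a_c = 80 m/s^2

80 m/s^2


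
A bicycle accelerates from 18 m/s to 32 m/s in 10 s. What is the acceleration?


Given: initial velocity v0 = 18 m/s, final velocity v = 32 m/s, time t = 10 s
Using a = (v - v0) / t
a = (32 - 18) / 10
a = 14 / 10
a = 7/5 m/s^2

7/5 m/s^2


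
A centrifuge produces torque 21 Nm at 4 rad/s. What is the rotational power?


Given: tau = 21 Nm, omega = 4 rad/s
Using P = tau * omega
P = 21 * 4
P = 84 W

84 W


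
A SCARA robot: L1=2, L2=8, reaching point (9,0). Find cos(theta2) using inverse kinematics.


Given: L1 = 2, L2 = 8, target (x, y) = (9, 0)
Using cos(theta2) = (x^2 + y^2 - L1^2 - L2^2) / (2*L1*L2)
x^2 + y^2 = 9^2 + 0 = 81
L1^2 + L2^2 = 4 + 64 = 68
Numerator = 81 - 68 = 13
Denominator = 2*2*8 = 32
cos(theta2) = 13/32 = 13/32

13/32


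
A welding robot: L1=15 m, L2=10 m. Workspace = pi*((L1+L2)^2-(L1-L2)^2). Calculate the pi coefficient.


Given: L1 = 15, L2 = 10
(L1+L2)^2 = (25)^2 = 625
(L1-L2)^2 = (5)^2 = 25
Difference = 625 - 25 = 600
This equals 4*L1*L2 = 4*15*10 = 600
Workspace area = 600*pi

600


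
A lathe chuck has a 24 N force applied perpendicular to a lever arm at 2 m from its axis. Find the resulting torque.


Given: F = 24 N, r = 2 m, angle = 90 deg (perpendicular)
Using tau = F * r * sin(90)
sin(90) = 1
tau = 24 * 2 * 1
tau = 48 Nm

48 Nm


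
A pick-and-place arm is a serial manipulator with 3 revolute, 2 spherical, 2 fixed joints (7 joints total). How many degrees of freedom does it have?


Given: serial robot with 3 revolute, 2 spherical, 2 fixed joints
DOF contribution per joint type: revolute=1, prismatic=1, spherical=3, fixed=0
DOF = 3*1 + 2*3 + 2*0
DOF = 9

9


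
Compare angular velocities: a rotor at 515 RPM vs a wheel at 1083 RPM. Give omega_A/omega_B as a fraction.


Given: RPM_A = 515, RPM_B = 1083
omega = 2*pi*RPM/60, so omega_A/omega_B = RPM_A / RPM_B
omega_A/omega_B = 515 / 1083
omega_A/omega_B = 515/1083

515/1083


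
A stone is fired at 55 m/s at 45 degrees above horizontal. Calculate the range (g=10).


Given: v0 = 55 m/s, theta = 45 deg, g = 10 m/s^2
sin(2*45) = sin(90) = 1
Using R = v0^2 * sin(2*theta) / g
R = 55^2 * 1 / 10
R = 3025 / 10
R = 605/2 m

605/2 m


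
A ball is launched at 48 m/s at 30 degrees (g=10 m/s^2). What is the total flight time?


Given: v0 = 48 m/s, theta = 30 deg, g = 10 m/s^2
sin(30) = 1/2
Using T = 2*v0*sin(theta) / g
T = 2*48*1/2 / 10
T = 48 / 10
T = 24/5 s

24/5 s


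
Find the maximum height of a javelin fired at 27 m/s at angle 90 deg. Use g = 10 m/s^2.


Given: v0 = 27 m/s, theta = 90 deg, g = 10 m/s^2
sin^2(90) = 1
Using H = v0^2 * sin^2(theta) / (2*g)
H = 27^2 * 1 / (2*10)
H = 729 * 1 / 20
H = 729 / 20
H = 729/20 m

729/20 m


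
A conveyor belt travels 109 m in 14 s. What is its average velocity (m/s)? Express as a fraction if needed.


Given: distance d = 109 m, time t = 14 s
Using v = d / t
v = 109 / 14
v = 109/14 m/s

109/14 m/s


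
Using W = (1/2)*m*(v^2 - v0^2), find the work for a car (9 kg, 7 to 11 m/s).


Given: m = 9 kg, v0 = 7 m/s, v = 11 m/s
Using W = (1/2)*m*(v^2 - v0^2)
v^2 = 11^2 = 121
v0^2 = 7^2 = 49
v^2 - v0^2 = 121 - 49 = 72
W = (1/2)*9*72 = 324 J

324 J


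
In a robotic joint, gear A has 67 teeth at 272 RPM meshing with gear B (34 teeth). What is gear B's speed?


Given: N1 = 67 teeth, w1 = 272 RPM, N2 = 34 teeth
Using N1*w1 = N2*w2
w2 = N1*w1 / N2
w2 = 67*272 / 34
w2 = 18224 / 34
w2 = 536 RPM

536 RPM


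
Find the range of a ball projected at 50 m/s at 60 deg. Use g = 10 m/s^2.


Given: v0 = 50 m/s, theta = 60 deg, g = 10 m/s^2
sin(2*60) = sin(120) = sqrt(3)/2
Using R = v0^2 * sin(2*theta) / g
R = 50^2 * (sqrt(3)/2) / 10
R = 2500 * sqrt(3) / 20
R = 125*sqrt(3) m

125*sqrt(3) m


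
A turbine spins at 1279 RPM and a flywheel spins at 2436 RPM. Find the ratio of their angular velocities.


Given: RPM_A = 1279, RPM_B = 2436
omega = 2*pi*RPM/60, so omega_A/omega_B = RPM_A / RPM_B
omega_A/omega_B = 1279 / 2436
omega_A/omega_B = 1279/2436

1279/2436


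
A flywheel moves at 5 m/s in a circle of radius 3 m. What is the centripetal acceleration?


Given: v = 5 m/s, r = 3 m
Using a_c = v^2 / r
a_c = 5^2 / 3
a_c = 25 / 3
a_c = 25/3 m/s^2

25/3 m/s^2


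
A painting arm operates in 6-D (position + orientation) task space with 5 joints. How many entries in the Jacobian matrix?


Given: task space dimension = 6, joints = 5
Jacobian is a 6 x 5 matrix
Total entries = rows * columns
Total = 6 * 5
Total = 30

30


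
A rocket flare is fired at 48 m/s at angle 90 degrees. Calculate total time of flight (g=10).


Given: v0 = 48 m/s, theta = 90 deg, g = 10 m/s^2
sin(90) = 1
Using T = 2*v0*sin(theta) / g
T = 2*48*1 / 10
T = 96 / 10
T = 48/5 s

48/5 s


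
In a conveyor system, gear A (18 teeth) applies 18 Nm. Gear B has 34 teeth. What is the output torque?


Given: N1 = 18, N2 = 34, T1 = 18 Nm
Using T2/T1 = N2/N1
T2 = T1 * N2 / N1
T2 = 18 * 34 / 18
T2 = 612 / 18
T2 = 34 Nm

34 Nm


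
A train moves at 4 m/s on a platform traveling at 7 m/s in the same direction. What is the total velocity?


Given: object velocity = 4 m/s, platform velocity = 7 m/s (same direction)
Using classical velocity addition: v_total = v_object + v_platform
v_total = 4 + 7
v_total = 11 m/s

11 m/s


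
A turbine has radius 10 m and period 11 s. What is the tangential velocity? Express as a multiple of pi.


Given: radius r = 10 m, period T = 11 s
Using v = 2*pi*r / T
v = 2*pi*10 / 11
v = 20*pi / 11
v = 20/11*pi m/s

20/11*pi m/s


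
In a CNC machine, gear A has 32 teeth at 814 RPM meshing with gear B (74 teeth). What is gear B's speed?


Given: N1 = 32 teeth, w1 = 814 RPM, N2 = 74 teeth
Using N1*w1 = N2*w2
w2 = N1*w1 / N2
w2 = 32*814 / 74
w2 = 26048 / 74
w2 = 352 RPM

352 RPM


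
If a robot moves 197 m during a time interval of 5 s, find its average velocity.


Given: distance d = 197 m, time t = 5 s
Using v = d / t
v = 197 / 5
v = 197/5 m/s

197/5 m/s


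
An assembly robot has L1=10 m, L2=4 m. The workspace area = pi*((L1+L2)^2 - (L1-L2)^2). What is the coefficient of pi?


Given: L1 = 10, L2 = 4
(L1+L2)^2 = (14)^2 = 196
(L1-L2)^2 = (6)^2 = 36
Difference = 196 - 36 = 160
This equals 4*L1*L2 = 4*10*4 = 160
Workspace area = 160*pi

160


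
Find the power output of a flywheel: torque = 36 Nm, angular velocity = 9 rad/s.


Given: tau = 36 Nm, omega = 9 rad/s
Using P = tau * omega
P = 36 * 9
P = 324 W

324 W


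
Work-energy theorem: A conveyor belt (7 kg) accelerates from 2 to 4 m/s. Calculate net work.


Given: m = 7 kg, v0 = 2 m/s, v = 4 m/s
Using W = (1/2)*m*(v^2 - v0^2)
v^2 = 4^2 = 16
v0^2 = 2^2 = 4
v^2 - v0^2 = 16 - 4 = 12
W = (1/2)*7*12 = 42 J

42 J


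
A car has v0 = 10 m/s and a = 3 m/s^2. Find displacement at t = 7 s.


Given: v0 = 10 m/s, a = 3 m/s^2, t = 7 s
Using s = v0*t + (1/2)*a*t^2
s = 10*7 + (1/2)*3*7^2
s = 70 + (1/2)*147
s = 70 + 147/2
s = 287/2

287/2 m


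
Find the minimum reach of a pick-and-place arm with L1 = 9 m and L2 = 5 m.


Given: L1 = 9 m, L2 = 5 m
For a 2-link planar arm, min reach = |L1 - L2| (second link folded back)
Min reach = |9 - 5|
Min reach = 4 m

4 m


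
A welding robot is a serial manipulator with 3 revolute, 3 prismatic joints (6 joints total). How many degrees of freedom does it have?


Given: serial robot with 3 revolute, 3 prismatic joints
DOF contribution per joint type: revolute=1, prismatic=1, spherical=3, fixed=0
DOF = 3*1 + 3*1
DOF = 6

6


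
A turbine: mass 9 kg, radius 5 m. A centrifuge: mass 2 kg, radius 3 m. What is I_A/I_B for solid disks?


Given: M1=9 kg, R1=5 m, M2=2 kg, R2=3 m
For a disk: I = (1/2)*M*R^2, so I_A/I_B = (M1*R1^2)/(M2*R2^2)
M1*R1^2 = 9*25 = 225
M2*R2^2 = 2*9 = 18
I_A/I_B = 225/18 = 25/2

25/2


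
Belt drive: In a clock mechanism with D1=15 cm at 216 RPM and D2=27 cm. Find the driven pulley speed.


Given: D1 = 15 cm, w1 = 216 RPM, D2 = 27 cm
Using D1*w1 = D2*w2
w2 = D1*w1 / D2
w2 = 15*216 / 27
w2 = 3240 / 27
w2 = 120 RPM

120 RPM


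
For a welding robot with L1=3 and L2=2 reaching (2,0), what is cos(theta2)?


Given: L1 = 3, L2 = 2, target (x, y) = (2, 0)
Using cos(theta2) = (x^2 + y^2 - L1^2 - L2^2) / (2*L1*L2)
x^2 + y^2 = 2^2 + 0 = 4
L1^2 + L2^2 = 9 + 4 = 13
Numerator = 4 - 13 = -9
Denominator = 2*3*2 = 12
cos(theta2) = -9/12 = -3/4

-3/4


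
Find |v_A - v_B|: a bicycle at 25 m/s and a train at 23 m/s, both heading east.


Given: v_A = 25 m/s east, v_B = 23 m/s east
Both move in the same direction; relative speed = |v_A - v_B|
|25 - 23| = |2|
= 2 m/s

2 m/s


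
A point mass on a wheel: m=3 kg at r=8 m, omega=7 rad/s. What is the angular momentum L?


Given: m = 3 kg, r = 8 m, omega = 7 rad/s
For a point mass: I = m*r^2
I = 3*8^2 = 3*64 = 192
L = I*omega = 192*7
L = 1344 kg*m^2/s

1344 kg*m^2/s


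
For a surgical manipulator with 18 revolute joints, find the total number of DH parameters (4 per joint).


Given: 18 joints, 4 DH parameters per joint (d, theta, a, alpha)
Total DH parameters = number_of_joints * 4
Total = 18 * 4
Total = 72

72


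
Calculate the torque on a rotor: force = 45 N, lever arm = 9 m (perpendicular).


Given: F = 45 N, r = 9 m, angle = 90 deg (perpendicular)
Using tau = F * r * sin(90)
sin(90) = 1
tau = 45 * 9 * 1
tau = 405 Nm

405 Nm


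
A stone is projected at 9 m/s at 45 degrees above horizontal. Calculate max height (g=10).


Given: v0 = 9 m/s, theta = 45 deg, g = 10 m/s^2
sin^2(45) = 1/2
Using H = v0^2 * sin^2(theta) / (2*g)
H = 9^2 * 1/2 / (2*10)
H = 81 * 1/2 / 20
H = 81/2 / 20
H = 81/40 m

81/40 m


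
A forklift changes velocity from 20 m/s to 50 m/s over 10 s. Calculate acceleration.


Given: initial velocity v0 = 20 m/s, final velocity v = 50 m/s, time t = 10 s
Using a = (v - v0) / t
a = (50 - 20) / 10
a = 30 / 10
a = 3 m/s^2

3 m/s^2


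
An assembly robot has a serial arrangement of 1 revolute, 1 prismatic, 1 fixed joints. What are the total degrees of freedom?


Given: serial robot with 1 revolute, 1 prismatic, 1 fixed joints
DOF contribution per joint type: revolute=1, prismatic=1, spherical=3, fixed=0
DOF = 1*1 + 1*1 + 1*0
DOF = 2

2


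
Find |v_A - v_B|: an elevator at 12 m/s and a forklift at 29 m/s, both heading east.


Given: v_A = 12 m/s east, v_B = 29 m/s east
Both move in the same direction; relative speed = |v_A - v_B|
|12 - 29| = |-17|
= 17 m/s

17 m/s


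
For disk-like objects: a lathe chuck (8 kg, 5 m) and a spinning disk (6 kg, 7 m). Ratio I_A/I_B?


Given: M1=8 kg, R1=5 m, M2=6 kg, R2=7 m
For a disk: I = (1/2)*M*R^2, so I_A/I_B = (M1*R1^2)/(M2*R2^2)
M1*R1^2 = 8*25 = 200
M2*R2^2 = 6*49 = 294
I_A/I_B = 200/294 = 100/147

100/147


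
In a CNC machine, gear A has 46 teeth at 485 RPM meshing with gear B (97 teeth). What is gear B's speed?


Given: N1 = 46 teeth, w1 = 485 RPM, N2 = 97 teeth
Using N1*w1 = N2*w2
w2 = N1*w1 / N2
w2 = 46*485 / 97
w2 = 22310 / 97
w2 = 230 RPM

230 RPM


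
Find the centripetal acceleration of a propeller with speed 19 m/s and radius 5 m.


Given: v = 19 m/s, r = 5 m
Using a_c = v^2 / r
a_c = 19^2 / 5
a_c = 361 / 5
a_c = 361/5 m/s^2

361/5 m/s^2


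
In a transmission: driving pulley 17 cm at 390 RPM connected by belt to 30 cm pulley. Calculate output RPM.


Given: D1 = 17 cm, w1 = 390 RPM, D2 = 30 cm
Using D1*w1 = D2*w2
w2 = D1*w1 / D2
w2 = 17*390 / 30
w2 = 6630 / 30
w2 = 221 RPM

221 RPM


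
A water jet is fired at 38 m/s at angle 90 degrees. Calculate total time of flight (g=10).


Given: v0 = 38 m/s, theta = 90 deg, g = 10 m/s^2
sin(90) = 1
Using T = 2*v0*sin(theta) / g
T = 2*38*1 / 10
T = 76 / 10
T = 38/5 s

38/5 s


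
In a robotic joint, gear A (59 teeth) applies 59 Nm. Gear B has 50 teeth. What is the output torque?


Given: N1 = 59, N2 = 50, T1 = 59 Nm
Using T2/T1 = N2/N1
T2 = T1 * N2 / N1
T2 = 59 * 50 / 59
T2 = 2950 / 59
T2 = 50 Nm

50 Nm


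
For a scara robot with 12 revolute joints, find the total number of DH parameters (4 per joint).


Given: 12 joints, 4 DH parameters per joint (d, theta, a, alpha)
Total DH parameters = number_of_joints * 4
Total = 12 * 4
Total = 48

48


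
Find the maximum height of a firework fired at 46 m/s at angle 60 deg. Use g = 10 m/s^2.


Given: v0 = 46 m/s, theta = 60 deg, g = 10 m/s^2
sin^2(60) = 3/4
Using H = v0^2 * sin^2(theta) / (2*g)
H = 46^2 * 3/4 / (2*10)
H = 2116 * 3/4 / 20
H = 1587 / 20
H = 1587/20 m

1587/20 m


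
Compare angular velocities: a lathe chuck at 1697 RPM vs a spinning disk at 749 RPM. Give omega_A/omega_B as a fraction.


Given: RPM_A = 1697, RPM_B = 749
omega = 2*pi*RPM/60, so omega_A/omega_B = RPM_A / RPM_B
omega_A/omega_B = 1697 / 749
omega_A/omega_B = 1697/749

1697/749


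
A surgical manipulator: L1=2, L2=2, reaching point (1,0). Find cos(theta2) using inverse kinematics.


Given: L1 = 2, L2 = 2, target (x, y) = (1, 0)
Using cos(theta2) = (x^2 + y^2 - L1^2 - L2^2) / (2*L1*L2)
x^2 + y^2 = 1^2 + 0 = 1
L1^2 + L2^2 = 4 + 4 = 8
Numerator = 1 - 8 = -7
Denominator = 2*2*2 = 8
cos(theta2) = -7/8 = -7/8

-7/8


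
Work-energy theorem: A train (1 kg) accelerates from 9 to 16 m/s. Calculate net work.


Given: m = 1 kg, v0 = 9 m/s, v = 16 m/s
Using W = (1/2)*m*(v^2 - v0^2)
v^2 = 16^2 = 256
v0^2 = 9^2 = 81
v^2 - v0^2 = 256 - 81 = 175
W = (1/2)*1*175 = 175/2 J

175/2 J


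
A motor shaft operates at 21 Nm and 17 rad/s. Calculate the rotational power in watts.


Given: tau = 21 Nm, omega = 17 rad/s
Using P = tau * omega
P = 21 * 17
P = 357 W

357 W


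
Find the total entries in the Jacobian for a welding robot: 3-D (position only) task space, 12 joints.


Given: task space dimension = 3, joints = 12
Jacobian is a 3 x 12 matrix
Total entries = rows * columns
Total = 3 * 12
Total = 36

36


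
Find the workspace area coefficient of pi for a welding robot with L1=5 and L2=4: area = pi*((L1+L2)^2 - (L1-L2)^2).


Given: L1 = 5, L2 = 4
(L1+L2)^2 = (9)^2 = 81
(L1-L2)^2 = (1)^2 = 1
Difference = 81 - 1 = 80
This equals 4*L1*L2 = 4*5*4 = 80
Workspace area = 80*pi

80


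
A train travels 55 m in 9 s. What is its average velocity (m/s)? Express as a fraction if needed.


Given: distance d = 55 m, time t = 9 s
Using v = d / t
v = 55 / 9
v = 55/9 m/s

55/9 m/s


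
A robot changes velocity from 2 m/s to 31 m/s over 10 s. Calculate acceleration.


Given: initial velocity v0 = 2 m/s, final velocity v = 31 m/s, time t = 10 s
Using a = (v - v0) / t
a = (31 - 2) / 10
a = 29 / 10
a = 29/10 m/s^2

29/10 m/s^2


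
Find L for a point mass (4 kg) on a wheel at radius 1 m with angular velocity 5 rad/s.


Given: m = 4 kg, r = 1 m, omega = 5 rad/s
For a point mass: I = m*r^2
I = 4*1^2 = 4*1 = 4
L = I*omega = 4*5
L = 20 kg*m^2/s

20 kg*m^2/s


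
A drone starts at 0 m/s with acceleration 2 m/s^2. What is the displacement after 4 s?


Given: v0 = 0 m/s, a = 2 m/s^2, t = 4 s
Using s = v0*t + (1/2)*a*t^2
s = 0*4 + (1/2)*2*4^2
s = 0 + (1/2)*32
s = 0 + 16
s = 16

16 m


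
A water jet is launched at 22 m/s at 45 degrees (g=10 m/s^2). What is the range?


Given: v0 = 22 m/s, theta = 45 deg, g = 10 m/s^2
sin(2*45) = sin(90) = 1
Using R = v0^2 * sin(2*theta) / g
R = 22^2 * 1 / 10
R = 484 / 10
R = 242/5 m

242/5 m


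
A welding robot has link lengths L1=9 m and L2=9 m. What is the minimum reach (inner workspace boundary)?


Given: L1 = 9 m, L2 = 9 m
For a 2-link planar arm, min reach = |L1 - L2| (second link folded back)
Min reach = |9 - 9|
Min reach = 0 m

0 m


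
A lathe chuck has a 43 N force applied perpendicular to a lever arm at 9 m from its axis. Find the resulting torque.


Given: F = 43 N, r = 9 m, angle = 90 deg (perpendicular)
Using tau = F * r * sin(90)
sin(90) = 1
tau = 43 * 9 * 1
tau = 387 Nm

387 Nm


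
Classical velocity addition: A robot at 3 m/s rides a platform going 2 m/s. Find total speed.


Given: object velocity = 3 m/s, platform velocity = 2 m/s (same direction)
Using classical velocity addition: v_total = v_object + v_platform
v_total = 3 + 2
v_total = 5 m/s

5 m/s


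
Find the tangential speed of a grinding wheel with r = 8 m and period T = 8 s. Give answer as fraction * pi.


Given: radius r = 8 m, period T = 8 s
Using v = 2*pi*r / T
v = 2*pi*8 / 8
v = 16*pi / 8
v = 2*pi m/s

2*pi m/s


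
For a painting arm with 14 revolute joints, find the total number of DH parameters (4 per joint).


Given: 14 joints, 4 DH parameters per joint (d, theta, a, alpha)
Total DH parameters = number_of_joints * 4
Total = 14 * 4
Total = 56

56


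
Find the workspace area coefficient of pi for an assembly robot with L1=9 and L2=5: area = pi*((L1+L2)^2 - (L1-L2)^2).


Given: L1 = 9, L2 = 5
(L1+L2)^2 = (14)^2 = 196
(L1-L2)^2 = (4)^2 = 16
Difference = 196 - 16 = 180
This equals 4*L1*L2 = 4*9*5 = 180
Workspace area = 180*pi

180


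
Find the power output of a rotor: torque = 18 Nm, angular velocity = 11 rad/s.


Given: tau = 18 Nm, omega = 11 rad/s
Using P = tau * omega
P = 18 * 11
P = 198 W

198 W


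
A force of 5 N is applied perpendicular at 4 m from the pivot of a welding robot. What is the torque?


Given: F = 5 N, r = 4 m, angle = 90 deg (perpendicular)
Using tau = F * r * sin(90)
sin(90) = 1
tau = 5 * 4 * 1
tau = 20 Nm

20 Nm


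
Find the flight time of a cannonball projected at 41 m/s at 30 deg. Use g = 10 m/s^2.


Given: v0 = 41 m/s, theta = 30 deg, g = 10 m/s^2
sin(30) = 1/2
Using T = 2*v0*sin(theta) / g
T = 2*41*1/2 / 10
T = 41 / 10
T = 41/10 s

41/10 s


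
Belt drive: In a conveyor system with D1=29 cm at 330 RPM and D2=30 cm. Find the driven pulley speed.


Given: D1 = 29 cm, w1 = 330 RPM, D2 = 30 cm
Using D1*w1 = D2*w2
w2 = D1*w1 / D2
w2 = 29*330 / 30
w2 = 9570 / 30
w2 = 319 RPM

319 RPM


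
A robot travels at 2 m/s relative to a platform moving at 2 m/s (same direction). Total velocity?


Given: object velocity = 2 m/s, platform velocity = 2 m/s (same direction)
Using classical velocity addition: v_total = v_object + v_platform
v_total = 2 + 2
v_total = 4 m/s

4 m/s


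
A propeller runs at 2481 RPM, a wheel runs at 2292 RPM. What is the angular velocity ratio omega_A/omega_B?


Given: RPM_A = 2481, RPM_B = 2292
omega = 2*pi*RPM/60, so omega_A/omega_B = RPM_A / RPM_B
omega_A/omega_B = 2481 / 2292
omega_A/omega_B = 827/764

827/764


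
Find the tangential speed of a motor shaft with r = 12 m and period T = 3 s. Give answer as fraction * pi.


Given: radius r = 12 m, period T = 3 s
Using v = 2*pi*r / T
v = 2*pi*12 / 3
v = 24*pi / 3
v = 8*pi m/s

8*pi m/s


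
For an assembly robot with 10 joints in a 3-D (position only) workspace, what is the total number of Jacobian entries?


Given: task space dimension = 3, joints = 10
Jacobian is a 3 x 10 matrix
Total entries = rows * columns
Total = 3 * 10
Total = 30

30


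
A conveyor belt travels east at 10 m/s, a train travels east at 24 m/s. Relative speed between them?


Given: v_A = 10 m/s east, v_B = 24 m/s east
Both move in the same direction; relative speed = |v_A - v_B|
|10 - 24| = |-14|
= 14 m/s

14 m/s


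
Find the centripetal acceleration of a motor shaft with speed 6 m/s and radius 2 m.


Given: v = 6 m/s, r = 2 m
Using a_c = v^2 / r
a_c = 6^2 / 2
a_c = 36 / 2
a_c = 18 m/s^2

18 m/s^2


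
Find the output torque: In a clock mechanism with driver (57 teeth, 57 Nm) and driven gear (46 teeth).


Given: N1 = 57, N2 = 46, T1 = 57 Nm
Using T2/T1 = N2/N1
T2 = T1 * N2 / N1
T2 = 57 * 46 / 57
T2 = 2622 / 57
T2 = 46 Nm

46 Nm


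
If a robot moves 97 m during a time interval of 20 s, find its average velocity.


Given: distance d = 97 m, time t = 20 s
Using v = d / t
v = 97 / 20
v = 97/20 m/s

97/20 m/s


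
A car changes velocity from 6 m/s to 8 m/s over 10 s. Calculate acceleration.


Given: initial velocity v0 = 6 m/s, final velocity v = 8 m/s, time t = 10 s
Using a = (v - v0) / t
a = (8 - 6) / 10
a = 2 / 10
a = 1/5 m/s^2

1/5 m/s^2


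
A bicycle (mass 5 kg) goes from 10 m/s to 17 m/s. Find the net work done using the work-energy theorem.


Given: m = 5 kg, v0 = 10 m/s, v = 17 m/s
Using W = (1/2)*m*(v^2 - v0^2)
v^2 = 17^2 = 289
v0^2 = 10^2 = 100
v^2 - v0^2 = 289 - 100 = 189
W = (1/2)*5*189 = 945/2 J

945/2 J


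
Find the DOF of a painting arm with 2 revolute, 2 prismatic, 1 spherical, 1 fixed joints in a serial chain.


Given: serial robot with 2 revolute, 2 prismatic, 1 spherical, 1 fixed joints
DOF contribution per joint type: revolute=1, prismatic=1, spherical=3, fixed=0
DOF = 2*1 + 2*1 + 1*3 + 1*0
DOF = 7

7


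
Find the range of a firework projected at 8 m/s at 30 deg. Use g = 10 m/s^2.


Given: v0 = 8 m/s, theta = 30 deg, g = 10 m/s^2
sin(2*30) = sin(60) = sqrt(3)/2
Using R = v0^2 * sin(2*theta) / g
R = 8^2 * (sqrt(3)/2) / 10
R = 64 * sqrt(3) / 20
R = 16/5*sqrt(3) m

16/5*sqrt(3) m


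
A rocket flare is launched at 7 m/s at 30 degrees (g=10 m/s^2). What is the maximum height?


Given: v0 = 7 m/s, theta = 30 deg, g = 10 m/s^2
sin^2(30) = 1/4
Using H = v0^2 * sin^2(theta) / (2*g)
H = 7^2 * 1/4 / (2*10)
H = 49 * 1/4 / 20
H = 49/4 / 20
H = 49/80 m

49/80 m


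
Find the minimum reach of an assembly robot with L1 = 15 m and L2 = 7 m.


Given: L1 = 15 m, L2 = 7 m
For a 2-link planar arm, min reach = |L1 - L2| (second link folded back)
Min reach = |15 - 7|
Min reach = 8 m

8 m


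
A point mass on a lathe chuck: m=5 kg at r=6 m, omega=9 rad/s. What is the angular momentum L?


Given: m = 5 kg, r = 6 m, omega = 9 rad/s
For a point mass: I = m*r^2
I = 5*6^2 = 5*36 = 180
L = I*omega = 180*9
L = 1620 kg*m^2/s

1620 kg*m^2/s


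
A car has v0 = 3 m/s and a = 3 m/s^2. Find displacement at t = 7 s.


Given: v0 = 3 m/s, a = 3 m/s^2, t = 7 s
Using s = v0*t + (1/2)*a*t^2
s = 3*7 + (1/2)*3*7^2
s = 21 + (1/2)*147
s = 21 + 147/2
s = 189/2

189/2 m


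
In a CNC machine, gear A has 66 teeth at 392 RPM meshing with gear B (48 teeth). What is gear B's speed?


Given: N1 = 66 teeth, w1 = 392 RPM, N2 = 48 teeth
Using N1*w1 = N2*w2
w2 = N1*w1 / N2
w2 = 66*392 / 48
w2 = 25872 / 48
w2 = 539 RPM

539 RPM


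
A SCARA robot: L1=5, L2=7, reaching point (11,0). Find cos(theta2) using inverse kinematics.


Given: L1 = 5, L2 = 7, target (x, y) = (11, 0)
Using cos(theta2) = (x^2 + y^2 - L1^2 - L2^2) / (2*L1*L2)
x^2 + y^2 = 11^2 + 0 = 121
L1^2 + L2^2 = 25 + 49 = 74
Numerator = 121 - 74 = 47
Denominator = 2*5*7 = 70
cos(theta2) = 47/70 = 47/70

47/70


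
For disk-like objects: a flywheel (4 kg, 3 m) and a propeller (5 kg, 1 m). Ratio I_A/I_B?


Given: M1=4 kg, R1=3 m, M2=5 kg, R2=1 m
For a disk: I = (1/2)*M*R^2, so I_A/I_B = (M1*R1^2)/(M2*R2^2)
M1*R1^2 = 4*9 = 36
M2*R2^2 = 5*1 = 5
I_A/I_B = 36/5 = 36/5

36/5


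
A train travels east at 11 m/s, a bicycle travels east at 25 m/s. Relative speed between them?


Given: v_A = 11 m/s east, v_B = 25 m/s east
Both move in the same direction; relative speed = |v_A - v_B|
|11 - 25| = |-14|
= 14 m/s

14 m/s


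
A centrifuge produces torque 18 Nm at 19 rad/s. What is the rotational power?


Given: tau = 18 Nm, omega = 19 rad/s
Using P = tau * omega
P = 18 * 19
P = 342 W

342 W


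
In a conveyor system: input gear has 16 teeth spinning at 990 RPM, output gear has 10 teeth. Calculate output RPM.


Given: N1 = 16 teeth, w1 = 990 RPM, N2 = 10 teeth
Using N1*w1 = N2*w2
w2 = N1*w1 / N2
w2 = 16*990 / 10
w2 = 15840 / 10
w2 = 1584 RPM

1584 RPM


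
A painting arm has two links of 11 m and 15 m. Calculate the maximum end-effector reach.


Given: L1 = 11 m, L2 = 15 m
For a 2-link planar arm, max reach = L1 + L2 (fully extended)
Max reach = 11 + 15
Max reach = 26 m

26 m


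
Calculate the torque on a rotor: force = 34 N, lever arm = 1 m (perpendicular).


Given: F = 34 N, r = 1 m, angle = 90 deg (perpendicular)
Using tau = F * r * sin(90)
sin(90) = 1
tau = 34 * 1 * 1
tau = 34 Nm

34 Nm


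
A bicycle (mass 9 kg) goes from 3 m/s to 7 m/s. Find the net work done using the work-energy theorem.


Given: m = 9 kg, v0 = 3 m/s, v = 7 m/s
Using W = (1/2)*m*(v^2 - v0^2)
v^2 = 7^2 = 49
v0^2 = 3^2 = 9
v^2 - v0^2 = 49 - 9 = 40
W = (1/2)*9*40 = 180 J

180 J


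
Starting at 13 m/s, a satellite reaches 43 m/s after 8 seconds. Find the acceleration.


Given: initial velocity v0 = 13 m/s, final velocity v = 43 m/s, time t = 8 s
Using a = (v - v0) / t
a = (43 - 13) / 8
a = 30 / 8
a = 15/4 m/s^2

15/4 m/s^2


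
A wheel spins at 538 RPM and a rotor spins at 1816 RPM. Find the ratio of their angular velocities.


Given: RPM_A = 538, RPM_B = 1816
omega = 2*pi*RPM/60, so omega_A/omega_B = RPM_A / RPM_B
omega_A/omega_B = 538 / 1816
omega_A/omega_B = 269/908

269/908


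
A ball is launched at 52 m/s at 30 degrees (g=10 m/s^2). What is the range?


Given: v0 = 52 m/s, theta = 30 deg, g = 10 m/s^2
sin(2*30) = sin(60) = sqrt(3)/2
Using R = v0^2 * sin(2*theta) / g
R = 52^2 * (sqrt(3)/2) / 10
R = 2704 * sqrt(3) / 20
R = 676/5*sqrt(3) m

676/5*sqrt(3) m


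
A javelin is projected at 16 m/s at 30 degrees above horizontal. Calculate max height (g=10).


Given: v0 = 16 m/s, theta = 30 deg, g = 10 m/s^2
sin^2(30) = 1/4
Using H = v0^2 * sin^2(theta) / (2*g)
H = 16^2 * 1/4 / (2*10)
H = 256 * 1/4 / 20
H = 64 / 20
H = 16/5 m

16/5 m


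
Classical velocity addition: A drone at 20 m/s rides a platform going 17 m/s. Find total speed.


Given: object velocity = 20 m/s, platform velocity = 17 m/s (same direction)
Using classical velocity addition: v_total = v_object + v_platform
v_total = 20 + 17
v_total = 37 m/s

37 m/s


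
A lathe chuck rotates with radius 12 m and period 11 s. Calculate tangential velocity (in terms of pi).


Given: radius r = 12 m, period T = 11 s
Using v = 2*pi*r / T
v = 2*pi*12 / 11
v = 24*pi / 11
v = 24/11*pi m/s

24/11*pi m/s


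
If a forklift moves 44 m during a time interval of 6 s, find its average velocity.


Given: distance d = 44 m, time t = 6 s
Using v = d / t
v = 44 / 6
v = 22/3 m/s

22/3 m/s


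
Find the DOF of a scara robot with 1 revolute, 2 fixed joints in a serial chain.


Given: serial robot with 1 revolute, 2 fixed joints
DOF contribution per joint type: revolute=1, prismatic=1, spherical=3, fixed=0
DOF = 1*1 + 2*0
DOF = 1

1


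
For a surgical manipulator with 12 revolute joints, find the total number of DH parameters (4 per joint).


Given: 12 joints, 4 DH parameters per joint (d, theta, a, alpha)
Total DH parameters = number_of_joints * 4
Total = 12 * 4
Total = 48

48


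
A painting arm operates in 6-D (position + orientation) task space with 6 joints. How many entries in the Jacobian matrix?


Given: task space dimension = 6, joints = 6
Jacobian is a 6 x 6 matrix
Total entries = rows * columns
Total = 6 * 6
Total = 36

36


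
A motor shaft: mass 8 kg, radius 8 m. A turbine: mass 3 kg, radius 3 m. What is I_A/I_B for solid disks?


Given: M1=8 kg, R1=8 m, M2=3 kg, R2=3 m
For a disk: I = (1/2)*M*R^2, so I_A/I_B = (M1*R1^2)/(M2*R2^2)
M1*R1^2 = 8*64 = 512
M2*R2^2 = 3*9 = 27
I_A/I_B = 512/27 = 512/27

512/27


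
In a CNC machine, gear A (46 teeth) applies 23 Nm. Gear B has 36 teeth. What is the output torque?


Given: N1 = 46, N2 = 36, T1 = 23 Nm
Using T2/T1 = N2/N1
T2 = T1 * N2 / N1
T2 = 23 * 36 / 46
T2 = 828 / 46
T2 = 18 Nm

18 Nm


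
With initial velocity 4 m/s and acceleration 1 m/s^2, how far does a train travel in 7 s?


Given: v0 = 4 m/s, a = 1 m/s^2, t = 7 s
Using s = v0*t + (1/2)*a*t^2
s = 4*7 + (1/2)*1*7^2
s = 28 + (1/2)*49
s = 28 + 49/2
s = 105/2

105/2 m


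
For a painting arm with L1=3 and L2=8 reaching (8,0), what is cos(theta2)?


Given: L1 = 3, L2 = 8, target (x, y) = (8, 0)
Using cos(theta2) = (x^2 + y^2 - L1^2 - L2^2) / (2*L1*L2)
x^2 + y^2 = 8^2 + 0 = 64
L1^2 + L2^2 = 9 + 64 = 73
Numerator = 64 - 73 = -9
Denominator = 2*3*8 = 48
cos(theta2) = -9/48 = -3/16

-3/16


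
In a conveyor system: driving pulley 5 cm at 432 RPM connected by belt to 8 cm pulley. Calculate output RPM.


Given: D1 = 5 cm, w1 = 432 RPM, D2 = 8 cm
Using D1*w1 = D2*w2
w2 = D1*w1 / D2
w2 = 5*432 / 8
w2 = 2160 / 8
w2 = 270 RPM

270 RPM


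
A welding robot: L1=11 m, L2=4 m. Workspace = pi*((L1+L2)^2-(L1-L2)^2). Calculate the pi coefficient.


Given: L1 = 11, L2 = 4
(L1+L2)^2 = (15)^2 = 225
(L1-L2)^2 = (7)^2 = 49
Difference = 225 - 49 = 176
This equals 4*L1*L2 = 4*11*4 = 176
Workspace area = 176*pi

176


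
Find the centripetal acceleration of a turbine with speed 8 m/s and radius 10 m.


Given: v = 8 m/s, r = 10 m
Using a_c = v^2 / r
a_c = 8^2 / 10
a_c = 64 / 10
a_c = 32/5 m/s^2

32/5 m/s^2


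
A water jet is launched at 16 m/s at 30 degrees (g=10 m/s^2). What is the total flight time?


Given: v0 = 16 m/s, theta = 30 deg, g = 10 m/s^2
sin(30) = 1/2
Using T = 2*v0*sin(theta) / g
T = 2*16*1/2 / 10
T = 16 / 10
T = 8/5 s

8/5 s


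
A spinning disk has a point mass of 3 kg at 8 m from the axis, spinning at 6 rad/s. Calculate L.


Given: m = 3 kg, r = 8 m, omega = 6 rad/s
For a point mass: I = m*r^2
I = 3*8^2 = 3*64 = 192
L = I*omega = 192*6
L = 1152 kg*m^2/s

1152 kg*m^2/s


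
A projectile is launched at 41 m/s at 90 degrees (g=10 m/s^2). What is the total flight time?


Given: v0 = 41 m/s, theta = 90 deg, g = 10 m/s^2
sin(90) = 1
Using T = 2*v0*sin(theta) / g
T = 2*41*1 / 10
T = 82 / 10
T = 41/5 s

41/5 s


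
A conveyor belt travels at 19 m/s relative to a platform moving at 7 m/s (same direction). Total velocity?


Given: object velocity = 19 m/s, platform velocity = 7 m/s (same direction)
Using classical velocity addition: v_total = v_object + v_platform
v_total = 19 + 7
v_total = 26 m/s

26 m/s


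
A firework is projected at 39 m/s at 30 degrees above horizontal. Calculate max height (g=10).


Given: v0 = 39 m/s, theta = 30 deg, g = 10 m/s^2
sin^2(30) = 1/4
Using H = v0^2 * sin^2(theta) / (2*g)
H = 39^2 * 1/4 / (2*10)
H = 1521 * 1/4 / 20
H = 1521/4 / 20
H = 1521/80 m

1521/80 m


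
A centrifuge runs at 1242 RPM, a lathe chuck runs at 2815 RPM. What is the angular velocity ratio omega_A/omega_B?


Given: RPM_A = 1242, RPM_B = 2815
omega = 2*pi*RPM/60, so omega_A/omega_B = RPM_A / RPM_B
omega_A/omega_B = 1242 / 2815
omega_A/omega_B = 1242/2815

1242/2815


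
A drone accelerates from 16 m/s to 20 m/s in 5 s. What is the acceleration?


Given: initial velocity v0 = 16 m/s, final velocity v = 20 m/s, time t = 5 s
Using a = (v - v0) / t
a = (20 - 16) / 5
a = 4 / 5
a = 4/5 m/s^2

4/5 m/s^2


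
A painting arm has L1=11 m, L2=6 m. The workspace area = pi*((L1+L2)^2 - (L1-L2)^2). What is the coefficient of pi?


Given: L1 = 11, L2 = 6
(L1+L2)^2 = (17)^2 = 289
(L1-L2)^2 = (5)^2 = 25
Difference = 289 - 25 = 264
This equals 4*L1*L2 = 4*11*6 = 264
Workspace area = 264*pi

264


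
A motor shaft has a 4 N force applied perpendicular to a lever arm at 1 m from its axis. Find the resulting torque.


Given: F = 4 N, r = 1 m, angle = 90 deg (perpendicular)
Using tau = F * r * sin(90)
sin(90) = 1
tau = 4 * 1 * 1
tau = 4 Nm

4 Nm


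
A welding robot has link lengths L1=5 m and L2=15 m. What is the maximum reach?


Given: L1 = 5 m, L2 = 15 m
For a 2-link planar arm, max reach = L1 + L2 (fully extended)
Max reach = 5 + 15
Max reach = 20 m

20 m


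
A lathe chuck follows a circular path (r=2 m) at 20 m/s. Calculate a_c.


Given: v = 20 m/s, r = 2 m
Using a_c = v^2 / r
a_c = 20^2 / 2
a_c = 400 / 2
a_c = 200 m/s^2

200 m/s^2


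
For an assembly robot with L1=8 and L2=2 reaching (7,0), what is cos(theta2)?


Given: L1 = 8, L2 = 2, target (x, y) = (7, 0)
Using cos(theta2) = (x^2 + y^2 - L1^2 - L2^2) / (2*L1*L2)
x^2 + y^2 = 7^2 + 0 = 49
L1^2 + L2^2 = 64 + 4 = 68
Numerator = 49 - 68 = -19
Denominator = 2*8*2 = 32
cos(theta2) = -19/32 = -19/32

-19/32


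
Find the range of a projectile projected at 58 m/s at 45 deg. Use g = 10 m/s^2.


Given: v0 = 58 m/s, theta = 45 deg, g = 10 m/s^2
sin(2*45) = sin(90) = 1
Using R = v0^2 * sin(2*theta) / g
R = 58^2 * 1 / 10
R = 3364 / 10
R = 1682/5 m

1682/5 m


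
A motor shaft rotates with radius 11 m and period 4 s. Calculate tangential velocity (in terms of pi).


Given: radius r = 11 m, period T = 4 s
Using v = 2*pi*r / T
v = 2*pi*11 / 4
v = 22*pi / 4
v = 11/2*pi m/s

11/2*pi m/s


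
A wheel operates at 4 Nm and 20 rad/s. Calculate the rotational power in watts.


Given: tau = 4 Nm, omega = 20 rad/s
Using P = tau * omega
P = 4 * 20
P = 80 W

80 W


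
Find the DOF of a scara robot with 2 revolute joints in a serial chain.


Given: serial robot with 2 revolute joints
DOF contribution per joint type: revolute=1, prismatic=1, spherical=3, fixed=0
DOF = 2*1
DOF = 2

2


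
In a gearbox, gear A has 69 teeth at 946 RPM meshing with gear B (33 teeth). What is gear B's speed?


Given: N1 = 69 teeth, w1 = 946 RPM, N2 = 33 teeth
Using N1*w1 = N2*w2
w2 = N1*w1 / N2
w2 = 69*946 / 33
w2 = 65274 / 33
w2 = 1978 RPM

1978 RPM


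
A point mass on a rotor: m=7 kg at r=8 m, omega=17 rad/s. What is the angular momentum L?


Given: m = 7 kg, r = 8 m, omega = 17 rad/s
For a point mass: I = m*r^2
I = 7*8^2 = 7*64 = 448
L = I*omega = 448*17
L = 7616 kg*m^2/s

7616 kg*m^2/s


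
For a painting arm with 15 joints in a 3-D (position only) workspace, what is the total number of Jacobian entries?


Given: task space dimension = 3, joints = 15
Jacobian is a 3 x 15 matrix
Total entries = rows * columns
Total = 3 * 15
Total = 45

45


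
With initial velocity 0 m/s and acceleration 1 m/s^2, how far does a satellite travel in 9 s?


Given: v0 = 0 m/s, a = 1 m/s^2, t = 9 s
Using s = v0*t + (1/2)*a*t^2
s = 0*9 + (1/2)*1*9^2
s = 0 + (1/2)*81
s = 0 + 81/2
s = 81/2

81/2 m


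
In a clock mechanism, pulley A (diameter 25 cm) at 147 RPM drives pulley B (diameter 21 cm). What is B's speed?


Given: D1 = 25 cm, w1 = 147 RPM, D2 = 21 cm
Using D1*w1 = D2*w2
w2 = D1*w1 / D2
w2 = 25*147 / 21
w2 = 3675 / 21
w2 = 175 RPM

175 RPM


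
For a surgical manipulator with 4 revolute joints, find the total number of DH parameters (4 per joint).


Given: 4 joints, 4 DH parameters per joint (d, theta, a, alpha)
Total DH parameters = number_of_joints * 4
Total = 4 * 4
Total = 16

16


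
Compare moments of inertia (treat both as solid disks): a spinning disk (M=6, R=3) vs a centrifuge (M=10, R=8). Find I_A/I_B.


Given: M1=6 kg, R1=3 m, M2=10 kg, R2=8 m
For a disk: I = (1/2)*M*R^2, so I_A/I_B = (M1*R1^2)/(M2*R2^2)
M1*R1^2 = 6*9 = 54
M2*R2^2 = 10*64 = 640
I_A/I_B = 54/640 = 27/320

27/320


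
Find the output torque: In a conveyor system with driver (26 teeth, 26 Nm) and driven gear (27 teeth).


Given: N1 = 26, N2 = 27, T1 = 26 Nm
Using T2/T1 = N2/N1
T2 = T1 * N2 / N1
T2 = 26 * 27 / 26
T2 = 702 / 26
T2 = 27 Nm

27 Nm


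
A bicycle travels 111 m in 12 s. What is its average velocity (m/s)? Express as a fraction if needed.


Given: distance d = 111 m, time t = 12 s
Using v = d / t
v = 111 / 12
v = 37/4 m/s

37/4 m/s


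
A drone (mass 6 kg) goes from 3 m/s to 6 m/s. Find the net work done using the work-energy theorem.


Given: m = 6 kg, v0 = 3 m/s, v = 6 m/s
Using W = (1/2)*m*(v^2 - v0^2)
v^2 = 6^2 = 36
v0^2 = 3^2 = 9
v^2 - v0^2 = 36 - 9 = 27
W = (1/2)*6*27 = 81 J

81 J


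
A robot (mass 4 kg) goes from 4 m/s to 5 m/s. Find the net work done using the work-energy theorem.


Given: m = 4 kg, v0 = 4 m/s, v = 5 m/s
Using W = (1/2)*m*(v^2 - v0^2)
v^2 = 5^2 = 25
v0^2 = 4^2 = 16
v^2 - v0^2 = 25 - 16 = 9
W = (1/2)*4*9 = 18 J

18 J


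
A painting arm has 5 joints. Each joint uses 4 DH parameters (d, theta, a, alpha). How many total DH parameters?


Given: 5 joints, 4 DH parameters per joint (d, theta, a, alpha)
Total DH parameters = number_of_joints * 4
Total = 5 * 4
Total = 20

20


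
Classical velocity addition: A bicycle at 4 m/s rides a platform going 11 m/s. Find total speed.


Given: object velocity = 4 m/s, platform velocity = 11 m/s (same direction)
Using classical velocity addition: v_total = v_object + v_platform
v_total = 4 + 11
v_total = 15 m/s

15 m/s


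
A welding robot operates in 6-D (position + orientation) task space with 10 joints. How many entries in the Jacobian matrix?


Given: task space dimension = 6, joints = 10
Jacobian is a 6 x 10 matrix
Total entries = rows * columns
Total = 6 * 10
Total = 60

60


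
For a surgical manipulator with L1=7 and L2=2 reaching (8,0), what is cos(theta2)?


Given: L1 = 7, L2 = 2, target (x, y) = (8, 0)
Using cos(theta2) = (x^2 + y^2 - L1^2 - L2^2) / (2*L1*L2)
x^2 + y^2 = 8^2 + 0 = 64
L1^2 + L2^2 = 49 + 4 = 53
Numerator = 64 - 53 = 11
Denominator = 2*7*2 = 28
cos(theta2) = 11/28 = 11/28

11/28
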